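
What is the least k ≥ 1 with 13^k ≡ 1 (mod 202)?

50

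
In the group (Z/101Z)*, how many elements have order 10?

φ(101) = 101 − 1 = 100 = 2^2 · 5^2.
(Z/101Z)^× is cyclic (|G| = 100); a cyclic group of order m has exactly φ(d) elements of each order d | m, and none otherwise.
10 = 2 · 5 divides 100, and φ(10) = 4.

4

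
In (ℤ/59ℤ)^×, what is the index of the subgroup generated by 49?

Since 49 ∈ (Z/59Z)^×, its order divides φ(59) = 59 − 1 = 58 = 2 · 29.
Divisors of 58: 1, 2, 29, 58.
Compute 49^d (mod 59) for the divisors d until we hit 1:
49^1 ≡ 49
49^2 ≡ 41
49^29 ≡ 1
Thus |⟨49⟩| = ord(49) = 29.
The index is φ(59) / ord(49) = 58 / 29 = 2.

2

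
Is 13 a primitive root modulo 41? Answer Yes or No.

Yes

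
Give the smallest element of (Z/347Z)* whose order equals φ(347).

2

φ(347) = 347 − 1 = 346 = 2 · 173.
g is a primitive root iff g^(346/q) ≢ 1 (mod 347) for each prime q ∈ {2, 173}.
g = 2: 2^173 ≡ 346; 2^2 ≡ 4 — none is 1, so 2 is a primitive root.
Hence the least primitive root of 347 is 2.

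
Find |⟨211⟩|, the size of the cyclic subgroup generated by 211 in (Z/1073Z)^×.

By Lagrange's theorem, ord_1073(211) divides φ(1073) = φ(29·37) = (29−1)·(37−1) = 28·36 = 1008 = 2^4 · 3^2 · 7.
Divisors of 1008: 1, 2, 3, 4, 6, 7, 8, 9, 12, 14, 16, 18, 21, 24, 28, 36, 42, 48, 56, 63, 72, 84, 112, 126, 144, 168, 252, 336, 504, 1008.
Check 211^d mod 1073 for each divisor in increasing order:
211^1 ≡ 211 (mod 1073)
211^2 ≡ 528 (mod 1073)
211^3 ≡ 889 (mod 1073)
211^4 ≡ 877 (mod 1073)
211^6 ≡ 593 (mod 1073)
211^7 ≡ 655 (mod 1073)
211^8 ≡ 861 (mod 1073)
211^9 ≡ 334 (mod 1073)
211^12 ≡ 778 (mod 1073)
211^14 ≡ 898 (mod 1073)
211^16 ≡ 951 (mod 1073)
211^18 ≡ 1037 (mod 1073)
211^21 ≡ 186 (mod 1073)
211^24 ≡ 112 (mod 1073)
211^28 ≡ 581 (mod 1073)
211^36 ≡ 223 (mod 1073)
211^42 ≡ 260 (mod 1073)
211^48 ≡ 741 (mod 1073)
211^56 ≡ 639 (mod 1073)
211^63 ≡ 75 (mod 1073)
211^72 ≡ 371 (mod 1073)
211^84 ≡ 1 (mod 1073) ✓
So ord_1073(211) = 84.

84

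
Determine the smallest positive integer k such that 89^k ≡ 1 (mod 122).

20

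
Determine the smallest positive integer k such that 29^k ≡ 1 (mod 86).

By Lagrange's theorem, ord_86(29) divides φ(86) = φ(2)·φ(43) = 1·42 = 42 = 2 · 3 · 7.
Divisors of 42: 1, 2, 3, 6, 7, 14, 21, 42.
Test each divisor d:
29^1 ≡ 29
29^2 ≡ 67
29^3 ≡ 51
29^6 ≡ 21
29^7 ≡ 7
29^14 ≡ 49
29^21 ≡ 85
29^42 ≡ 1
Hence ord(29) = 42.

42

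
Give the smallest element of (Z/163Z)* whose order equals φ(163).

φ(163) = 163 − 1 = 162 = 2 · 3^4.
Test candidates g = 2, 3, … against the prime factors q ∈ {2, 3} of φ(163): g is a generator iff g^(162/q) ≢ 1 for every such q.
g = 2: 2^81 ≡ 162; 2^54 ≡ 104 — none is 1, so 2 is a primitive root.
So 2 is the smallest generator of (Z/163Z)^×.

2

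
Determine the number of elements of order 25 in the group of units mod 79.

0

φ(79) = 79 − 1 = 78 = 2 · 3 · 13.
(Z/79Z)^× is cyclic (|G| = 78); a cyclic group of order m has exactly φ(d) elements of each order d | m, and none otherwise.
Since 25 ∤ 78, the count is 0.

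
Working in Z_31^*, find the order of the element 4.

By Lagrange's theorem, ord_31(4) divides φ(31) = 31 − 1 = 30 = 2 · 3 · 5.
Divisors of 30: 1, 2, 3, 5, 6, 10, 15, 30.
Test each divisor d:
4^1 ≡ 4
4^2 ≡ 16
4^3 ≡ 2
4^5 ≡ 1
Hence ord(4) = 5.

5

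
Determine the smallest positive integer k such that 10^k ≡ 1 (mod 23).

Since 10 ∈ (Z/23Z)^×, its order divides φ(23) = 23 − 1 = 22 = 2 · 11.
Divisors of 22: 1, 2, 11, 22.
Test each divisor d:
10^1 ≡ 10 (mod 23)
10^2 ≡ 8 (mod 23)
10^11 ≡ 22 (mod 23)
10^22 ≡ 1 (mod 23) ✓
The smallest such exponent is 22, so the order of 10 is 22.

22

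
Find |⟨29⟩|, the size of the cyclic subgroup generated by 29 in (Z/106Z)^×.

26

ord(29) | φ(106) = φ(2)·φ(53) = 1·52 = 52 = 2^2 · 13.
Divisors of 52: 1, 2, 4, 13, 26, 52.
Check 29^d mod 106 for each divisor in increasing order:
29^1 ≡ 29 (mod 106)
29^2 ≡ 99 (mod 106)
29^4 ≡ 49 (mod 106)
29^13 ≡ 105 (mod 106)
29^26 ≡ 1 (mod 106) ✓
Therefore the multiplicative order of 29 modulo 106 is 26.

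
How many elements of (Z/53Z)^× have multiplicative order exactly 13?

φ(53) = 53 − 1 = 52 = 2^2 · 13.
Since (Z/53Z)^× is cyclic of order 52, the number of elements of order d is φ(d) when d | 52 and 0 otherwise.
13 | 52, and φ(13) = 13 − 1 = 12.

12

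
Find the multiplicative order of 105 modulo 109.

9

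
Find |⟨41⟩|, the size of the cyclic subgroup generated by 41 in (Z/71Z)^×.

14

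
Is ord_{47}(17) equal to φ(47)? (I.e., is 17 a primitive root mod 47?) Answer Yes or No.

φ(47) = 47 − 1 = 46 = 2 · 23.
Test 17^(46/q) mod 47 for each prime factor q of 46:
17^23 ≡ 1 (mod 47)  [q = 2: ≡ 1 ✗]
17^2 ≡ 7 (mod 47)  [q = 23: ≢ 1 ✓]
Since 17^23 ≡ 1, the order of 17 divides 23 < 46, so 17 is not a primitive root.

No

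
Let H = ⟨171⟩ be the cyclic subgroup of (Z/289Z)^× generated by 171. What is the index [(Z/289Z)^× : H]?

16

By Lagrange's theorem, ord_289(171) divides φ(289) = φ(17^2) = 17·(17−1) = 272 = 2^4 · 17.
Divisors of 272: 1, 2, 4, 8, 16, 17, 34, 68, 136, 272.
Compute 171^d (mod 289) for the divisors d until we hit 1:
171^1 ≡ 171
171^2 ≡ 52
171^4 ≡ 103
171^8 ≡ 205
171^16 ≡ 120
171^17 ≡ 1
Thus |⟨171⟩| = ord(171) = 17.
Index = |(Z/289Z)^×| / |⟨171⟩| = 272 / 17 = 16.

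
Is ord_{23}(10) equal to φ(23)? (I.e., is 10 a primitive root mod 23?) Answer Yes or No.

φ(23) = 23 − 1 = 22 = 2 · 11.
Test 10^(22/q) mod 23 for each prime factor q of 22:
10^11 ≡ 22 (mod 23)  [q = 2: ≢ 1 ✓]
10^2 ≡ 8 (mod 23)  [q = 11: ≢ 1 ✓]
None equal 1, so ord_23(10) = 22: 10 is a primitive root.

Yes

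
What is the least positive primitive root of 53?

φ(53) = 53 − 1 = 52 = 2^2 · 13.
Test candidates g = 2, 3, … against the prime factors q ∈ {2, 13} of φ(53): g is a generator iff g^(52/q) ≢ 1 for every such q.
g = 2: 2^26 ≡ 52; 2^4 ≡ 16 — none is 1, so 2 is a primitive root.
Hence the least primitive root of 53 is 2.

2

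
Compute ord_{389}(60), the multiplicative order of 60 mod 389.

By Lagrange's theorem, ord_389(60) divides φ(389) = 389 − 1 = 388 = 2^2 · 97.
Divisors of 388: 1, 2, 4, 97, 194, 388.
Compute 60^d (mod 389) for the divisors d until we hit 1:
60^1 ≡ 60
60^2 ≡ 99
60^4 ≡ 76
60^97 ≡ 115
60^194 ≡ 388
60^388 ≡ 1
So ord_389(60) = 388.

388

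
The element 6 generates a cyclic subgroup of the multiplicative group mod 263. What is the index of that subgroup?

2

ord(6) | φ(263) = 263 − 1 = 262 = 2 · 131.
Divisors of 262: 1, 2, 131, 262.
Evaluate successive powers at the divisors of 262:
6^1 ≡ 6 (mod 263)
6^2 ≡ 36 (mod 263)
6^131 ≡ 1 (mod 263) ✓
Thus |⟨6⟩| = ord(6) = 131.
The index is φ(263) / ord(6) = 262 / 131 = 2.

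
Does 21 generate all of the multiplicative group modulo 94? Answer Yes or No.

φ(94) = φ(2)·φ(47) = 1·46 = 46 = 2 · 23.
It suffices to check that the order of 21 is not a proper divisor of 46: compute 21^(46/q) for q ∈ {2, 23}.
21^23 ≡ 1 (mod 94)  [q = 2: ≡ 1 ✗]
21^2 ≡ 65 (mod 94)  [q = 23: ≢ 1 ✓]
21^23 ≡ 1 shows ord(21) | 23, strictly less than φ(94); not a primitive root.

No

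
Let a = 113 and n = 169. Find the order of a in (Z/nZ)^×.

39

The order of 113 must divide φ(169) = φ(13^2) = 13·(13−1) = 156 = 2^2 · 3 · 13.
Divisors of 156: 1, 2, 3, 4, 6, 12, 13, 26, 39, 52, 78, 156.
Evaluate successive powers at the divisors of 156:
113^1 ≡ 113 (mod 169)
113^2 ≡ 94 (mod 169)
113^3 ≡ 144 (mod 169)
113^4 ≡ 48 (mod 169)
113^6 ≡ 118 (mod 169)
113^12 ≡ 66 (mod 169)
113^13 ≡ 22 (mod 169)
113^26 ≡ 146 (mod 169)
113^39 ≡ 1 (mod 169) ✓
The smallest such exponent is 39, so the order of 113 is 39.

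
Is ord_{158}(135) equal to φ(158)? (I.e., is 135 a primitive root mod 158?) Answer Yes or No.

φ(158) = φ(2)·φ(79) = 1·78 = 78 = 2 · 3 · 13.
135 is a primitive root mod 158 iff 135^(φ(158)/q) ≢ 1 for every prime q | φ(158), i.e. q ∈ {2, 3, 13}.
135^39 ≡ 157 (mod 158)  [q = 2: ≢ 1 ✓]
135^26 ≡ 55 (mod 158)  [q = 3: ≢ 1 ✓]
135^6 ≡ 1 (mod 158)  [q = 13: ≡ 1 ✗]
The check at q = 13 fails, so 135 generates a proper subgroup.

No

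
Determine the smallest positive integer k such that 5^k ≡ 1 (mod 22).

5

Since 5 ∈ (Z/22Z)^×, its order divides φ(22) = φ(2)·φ(11) = 1·10 = 10 = 2 · 5.
Divisors of 10: 1, 2, 5, 10.
Check 5^d mod 22 for each divisor in increasing order:
5^1 ≡ 5 (mod 22)
5^2 ≡ 3 (mod 22)
5^5 ≡ 1 (mod 22) ✓
So ord_22(5) = 5.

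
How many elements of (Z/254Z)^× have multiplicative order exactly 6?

2

φ(254) = φ(2)·φ(127) = 1·126 = 126 = 2 · 3^2 · 7.
In a cyclic group of order 126, there are φ(d) elements of order d for each divisor d of 126, and zero for non-divisors.
6 = 2 · 3 divides 126, and φ(6) = 2.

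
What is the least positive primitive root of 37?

φ(37) = 37 − 1 = 36 = 2^2 · 3^2.
g is a primitive root iff g^(36/q) ≢ 1 (mod 37) for each prime q ∈ {2, 3}.
g = 2: 2^18 ≡ 36; 2^12 ≡ 26 — none is 1, so 2 is a primitive root.
Hence the least primitive root of 37 is 2.

2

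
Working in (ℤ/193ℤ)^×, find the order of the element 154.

Since 154 ∈ (Z/193Z)^×, its order divides φ(193) = 193 − 1 = 192 = 2^6 · 3.
Divisors of 192: 1, 2, 3, 4, 6, 8, 12, 16, 24, 32, 48, 64, 96, 192.
Compute 154^d (mod 193) for the divisors d until we hit 1:
154^1 ≡ 154
154^2 ≡ 170
154^3 ≡ 125
154^4 ≡ 143
154^6 ≡ 185
154^8 ≡ 184
154^12 ≡ 64
154^16 ≡ 81
154^24 ≡ 43
154^32 ≡ 192
154^48 ≡ 112
154^64 ≡ 1
Hence ord(154) = 64.

64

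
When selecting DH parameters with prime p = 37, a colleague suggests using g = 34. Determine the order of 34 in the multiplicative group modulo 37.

9

The order of 34 must divide φ(37) = 37 − 1 = 36 = 2^2 · 3^2.
Divisors of 36: 1, 2, 3, 4, 6, 9, 12, 18, 36.
Test each divisor d:
34^1 ≡ 34 (mod 37)
34^2 ≡ 9 (mod 37)
34^3 ≡ 10 (mod 37)
34^4 ≡ 7 (mod 37)
34^6 ≡ 26 (mod 37)
34^9 ≡ 1 (mod 37) ✓
Hence ord(34) = 9.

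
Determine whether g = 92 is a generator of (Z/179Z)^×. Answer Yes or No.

Yes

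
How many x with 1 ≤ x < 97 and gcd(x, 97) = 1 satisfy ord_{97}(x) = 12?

4

φ(97) = 97 − 1 = 96 = 2^5 · 3.
In a cyclic group of order 96, there are φ(d) elements of order d for each divisor d of 96, and zero for non-divisors.
12 = 2^2 · 3 divides 96, and φ(12) = 4.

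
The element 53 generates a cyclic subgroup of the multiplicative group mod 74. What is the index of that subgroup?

4

ord(53) | φ(74) = φ(2)·φ(37) = 1·36 = 36 = 2^2 · 3^2.
Divisors of 36: 1, 2, 3, 4, 6, 9, 12, 18, 36.
Check 53^d mod 74 for each divisor in increasing order:
53^1 ≡ 53 (mod 74)
53^2 ≡ 71 (mod 74)
53^3 ≡ 63 (mod 74)
53^4 ≡ 9 (mod 74)
53^6 ≡ 47 (mod 74)
53^9 ≡ 1 (mod 74) ✓
Thus |⟨53⟩| = ord(53) = 9.
[(Z/74Z)^× : ⟨53⟩] = 36/9 = 4.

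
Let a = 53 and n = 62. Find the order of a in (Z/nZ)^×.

30

By Lagrange's theorem, ord_62(53) divides φ(62) = φ(2)·φ(31) = 1·30 = 30 = 2 · 3 · 5.
Divisors of 30: 1, 2, 3, 5, 6, 10, 15, 30.
Check 53^d mod 62 for each divisor in increasing order:
53^1 ≡ 53 (mod 62)
53^2 ≡ 19 (mod 62)
53^3 ≡ 15 (mod 62)
53^5 ≡ 37 (mod 62)
53^6 ≡ 39 (mod 62)
53^10 ≡ 5 (mod 62)
53^15 ≡ 61 (mod 62)
53^30 ≡ 1 (mod 62) ✓
Hence ord(53) = 30.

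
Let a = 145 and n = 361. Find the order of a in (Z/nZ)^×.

Since 145 ∈ (Z/361Z)^×, its order divides φ(361) = φ(19^2) = 19·(19−1) = 342 = 2 · 3^2 · 19.
Divisors of 342: 1, 2, 3, 6, 9, 18, 19, 38, 57, 114, 171, 342.
Compute 145^d (mod 361) for the divisors d until we hit 1:
145^1 ≡ 145 (mod 361)
145^2 ≡ 87 (mod 361)
145^3 ≡ 341 (mod 361)
145^6 ≡ 39 (mod 361)
145^9 ≡ 303 (mod 361)
145^18 ≡ 115 (mod 361)
145^19 ≡ 69 (mod 361)
145^38 ≡ 68 (mod 361)
145^57 ≡ 360 (mod 361)
145^114 ≡ 1 (mod 361) ✓
Hence ord(145) = 114.

114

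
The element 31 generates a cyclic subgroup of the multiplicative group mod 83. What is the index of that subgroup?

The order of 31 must divide φ(83) = 83 − 1 = 82 = 2 · 41.
Divisors of 82: 1, 2, 41, 82.
Compute 31^d (mod 83) for the divisors d until we hit 1:
31^1 ≡ 31
31^2 ≡ 48
31^41 ≡ 1
Thus |⟨31⟩| = ord(31) = 41.
Index = |(Z/83Z)^×| / |⟨31⟩| = 82 / 41 = 2.

2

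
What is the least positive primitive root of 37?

φ(37) = 37 − 1 = 36 = 2^2 · 3^2.
Test candidates g = 2, 3, … against the prime factors q ∈ {2, 3} of φ(37): g is a generator iff g^(36/q) ≢ 1 for every such q.
g = 2: 2^18 ≡ 36; 2^12 ≡ 26 — none is 1, so 2 is a primitive root.
The smallest primitive root modulo 37 is 2.

2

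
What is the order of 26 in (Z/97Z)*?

96

Since 26 ∈ (Z/97Z)^×, its order divides φ(97) = 97 − 1 = 96 = 2^5 · 3.
Divisors of 96: 1, 2, 3, 4, 6, 8, 12, 16, 24, 32, 48, 96.
Evaluate successive powers at the divisors of 96:
26^1 ≡ 26
26^2 ≡ 94
26^3 ≡ 19
26^4 ≡ 9
26^6 ≡ 70
26^8 ≡ 81
26^12 ≡ 50
26^16 ≡ 62
26^24 ≡ 75
26^32 ≡ 61
26^48 ≡ 96
26^96 ≡ 1
Therefore the multiplicative order of 26 modulo 97 is 96.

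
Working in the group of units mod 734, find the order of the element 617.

366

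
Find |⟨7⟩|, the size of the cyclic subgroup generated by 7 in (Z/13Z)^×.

By Lagrange's theorem, ord_13(7) divides φ(13) = 13 − 1 = 12 = 2^2 · 3.
Divisors of 12: 1, 2, 3, 4, 6, 12.
Check 7^d mod 13 for each divisor in increasing order:
7^1 ≡ 7
7^2 ≡ 10
7^3 ≡ 5
7^4 ≡ 9
7^6 ≡ 12
7^12 ≡ 1
So ord_13(7) = 12.

12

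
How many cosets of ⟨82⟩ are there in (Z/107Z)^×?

1

ord(82) | φ(107) = 107 − 1 = 106 = 2 · 53.
Divisors of 106: 1, 2, 53, 106.
Test each divisor d:
82^1 ≡ 82 (mod 107)
82^2 ≡ 90 (mod 107)
82^53 ≡ 106 (mod 107)
82^106 ≡ 1 (mod 107) ✓
Thus |⟨82⟩| = ord(82) = 106.
Index = |(Z/107Z)^×| / |⟨82⟩| = 106 / 106 = 1.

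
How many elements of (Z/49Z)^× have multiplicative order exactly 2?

φ(49) = φ(7^2) = 7·(7−1) = 42 = 2 · 3 · 7.
Since (Z/49Z)^× is cyclic of order 42, the number of elements of order d is φ(d) when d | 42 and 0 otherwise.
2 | 42, and φ(2) = 2 − 1 = 1.

1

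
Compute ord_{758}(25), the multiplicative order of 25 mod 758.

21

By Lagrange's theorem, ord_758(25) divides φ(758) = φ(2)·φ(379) = 1·378 = 378 = 2 · 3^3 · 7.
Divisors of 378: 1, 2, 3, 6, 7, 9, 14, 18, 21, 27, 42, 54, 63, 126, 189, 378.
Test each divisor d:
25^1 ≡ 25
25^2 ≡ 625
25^3 ≡ 465
25^6 ≡ 195
25^7 ≡ 327
25^9 ≡ 473
25^14 ≡ 51
25^18 ≡ 119
25^21 ≡ 1
So ord_758(25) = 21.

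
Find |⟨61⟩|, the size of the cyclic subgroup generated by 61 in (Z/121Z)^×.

ord(61) | φ(121) = φ(11^2) = 11·(11−1) = 110 = 2 · 5 · 11.
Divisors of 110: 1, 2, 5, 10, 11, 22, 55, 110.
Compute 61^d (mod 121) for the divisors d until we hit 1:
61^1 ≡ 61 (mod 121)
61^2 ≡ 91 (mod 121)
61^5 ≡ 87 (mod 121)
61^10 ≡ 67 (mod 121)
61^11 ≡ 94 (mod 121)
61^22 ≡ 3 (mod 121)
61^55 ≡ 120 (mod 121)
61^110 ≡ 1 (mod 121) ✓
Hence ord(61) = 110.

110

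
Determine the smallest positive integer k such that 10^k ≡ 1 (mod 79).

The order of 10 must divide φ(79) = 79 − 1 = 78 = 2 · 3 · 13.
Divisors of 78: 1, 2, 3, 6, 13, 26, 39, 78.
Evaluate successive powers at the divisors of 78:
10^1 ≡ 10
10^2 ≡ 21
10^3 ≡ 52
10^6 ≡ 18
10^13 ≡ 1
So ord_79(10) = 13.

13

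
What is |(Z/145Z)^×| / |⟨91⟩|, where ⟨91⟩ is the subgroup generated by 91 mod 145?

8

The order of 91 must divide φ(145) = φ(5·29) = (5−1)·(29−1) = 4·28 = 112 = 2^4 · 7.
Divisors of 112: 1, 2, 4, 7, 8, 14, 16, 28, 56, 112.
Compute 91^d (mod 145) for the divisors d until we hit 1:
91^1 ≡ 91 (mod 145)
91^2 ≡ 16 (mod 145)
91^4 ≡ 111 (mod 145)
91^7 ≡ 86 (mod 145)
91^8 ≡ 141 (mod 145)
91^14 ≡ 1 (mod 145) ✓
Thus |⟨91⟩| = ord(91) = 14.
[(Z/145Z)^× : ⟨91⟩] = 112/14 = 8.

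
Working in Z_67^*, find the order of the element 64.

Since 64 ∈ (Z/67Z)^×, its order divides φ(67) = 67 − 1 = 66 = 2 · 3 · 11.
Divisors of 66: 1, 2, 3, 6, 11, 22, 33, 66.
Check 64^d mod 67 for each divisor in increasing order:
64^1 ≡ 64 (mod 67)
64^2 ≡ 9 (mod 67)
64^3 ≡ 40 (mod 67)
64^6 ≡ 59 (mod 67)
64^11 ≡ 1 (mod 67) ✓
The smallest such exponent is 11, so the order of 64 is 11.

11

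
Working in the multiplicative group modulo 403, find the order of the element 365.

ord(365) | φ(403) = φ(13·31) = (13−1)·(31−1) = 12·30 = 360 = 2^3 · 3^2 · 5.
Divisors of 360: 1, 2, 3, 4, 5, 6, 8, 9, 10, 12, 15, 18, 20, 24, 30, 36, 40, 45, 60, 72, 90, 120, 180, 360.
Compute 365^d (mod 403) for the divisors d until we hit 1:
365^1 ≡ 365
365^2 ≡ 235
365^3 ≡ 339
365^4 ≡ 14
365^5 ≡ 274
365^6 ≡ 66
365^8 ≡ 196
365^9 ≡ 209
365^10 ≡ 118
365^12 ≡ 326
365^15 ≡ 92
365^18 ≡ 157
365^20 ≡ 222
365^24 ≡ 287
365^30 ≡ 1
Therefore the multiplicative order of 365 modulo 403 is 30.

30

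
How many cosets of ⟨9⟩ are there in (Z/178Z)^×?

2

The order of 9 must divide φ(178) = φ(2)·φ(89) = 1·88 = 88 = 2^3 · 11.
Divisors of 88: 1, 2, 4, 8, 11, 22, 44, 88.
Evaluate successive powers at the divisors of 88:
9^1 ≡ 9
9^2 ≡ 81
9^4 ≡ 153
9^8 ≡ 91
9^11 ≡ 123
9^22 ≡ 177
9^44 ≡ 1
The order of 9 is 44, so the subgroup it generates has 44 elements.
Index = |(Z/178Z)^×| / |⟨9⟩| = 88 / 44 = 2.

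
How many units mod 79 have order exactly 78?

φ(79) = 79 − 1 = 78 = 2 · 3 · 13.
(Z/79Z)^× is cyclic (|G| = 78); a cyclic group of order m has exactly φ(d) elements of each order d | m, and none otherwise.
78 = 2 · 3 · 13 divides 78, and φ(78) = 24.

24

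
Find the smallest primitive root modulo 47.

5

φ(47) = 47 − 1 = 46 = 2 · 23.
g is a primitive root iff g^(46/q) ≢ 1 (mod 47) for each prime q ∈ {2, 23}.
g = 2: 2^23 ≡ 1 — hits 1, so not a primitive root.
g = 3: 3^23 ≡ 1 — hits 1, so not a primitive root.
g = 4: 4^23 ≡ 1 — hits 1, so not a primitive root.
g = 5: 5^23 ≡ 46; 5^2 ≡ 25 — none is 1, so 5 is a primitive root.
The smallest primitive root modulo 47 is 5.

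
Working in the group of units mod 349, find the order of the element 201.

174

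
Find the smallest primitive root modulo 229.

6

φ(229) = 229 − 1 = 228 = 2^2 · 3 · 19.
g is a primitive root iff g^(228/q) ≢ 1 (mod 229) for each prime q ∈ {2, 3, 19}.
g = 2: 2^114 ≡ 228; 2^76 ≡ 1 — hits 1, so not a primitive root.
g = 3: 3^114 ≡ 1 — hits 1, so not a primitive root.
g = 4: 4^114 ≡ 1 — hits 1, so not a primitive root.
g = 5: 5^114 ≡ 1 — hits 1, so not a primitive root.
g = 6: 6^114 ≡ 228; 6^76 ≡ 134; 6^12 ≡ 165 — none is 1, so 6 is a primitive root.
So 6 is the smallest generator of (Z/229Z)^×.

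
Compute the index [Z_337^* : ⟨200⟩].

6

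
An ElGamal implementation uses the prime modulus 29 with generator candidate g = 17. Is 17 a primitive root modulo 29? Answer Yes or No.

No

φ(29) = 29 − 1 = 28 = 2^2 · 7.
An element g generates (Z/29Z)^× iff g^(28/q) ≢ 1 (mod 29) for each prime q ∈ {2, 7}.
17^14 ≡ 28 (mod 29)  [q = 2: ≢ 1 ✓]
17^4 ≡ 1 (mod 29)  [q = 7: ≡ 1 ✗]
The check at q = 7 fails, so 17 generates a proper subgroup.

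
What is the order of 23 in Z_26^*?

6

Since 23 ∈ (Z/26Z)^×, its order divides φ(26) = φ(2)·φ(13) = 1·12 = 12 = 2^2 · 3.
Divisors of 12: 1, 2, 3, 4, 6, 12.
Evaluate successive powers at the divisors of 12:
23^1 ≡ 23 (mod 26)
23^2 ≡ 9 (mod 26)
23^3 ≡ 25 (mod 26)
23^4 ≡ 3 (mod 26)
23^6 ≡ 1 (mod 26) ✓
Therefore the multiplicative order of 23 modulo 26 is 6.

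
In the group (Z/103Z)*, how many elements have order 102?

φ(103) = 103 − 1 = 102 = 2 · 3 · 17.
(Z/103Z)^× is cyclic (|G| = 102); a cyclic group of order m has exactly φ(d) elements of each order d | m, and none otherwise.
102 = 2 · 3 · 17 divides 102, and φ(102) = 32.

32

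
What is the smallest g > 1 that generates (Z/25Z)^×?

φ(25) = φ(5^2) = 5·(5−1) = 20 = 2^2 · 5.
g is a primitive root iff g^(20/q) ≢ 1 (mod 25) for each prime q ∈ {2, 5}.
g = 2: 2^10 ≡ 24; 2^4 ≡ 16 — none is 1, so 2 is a primitive root.
Hence the least primitive root of 25 is 2.

2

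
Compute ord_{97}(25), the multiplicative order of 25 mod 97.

Since 25 ∈ (Z/97Z)^×, its order divides φ(97) = 97 − 1 = 96 = 2^5 · 3.
Divisors of 96: 1, 2, 3, 4, 6, 8, 12, 16, 24, 32, 48, 96.
Evaluate successive powers at the divisors of 96:
25^1 ≡ 25 (mod 97)
25^2 ≡ 43 (mod 97)
25^3 ≡ 8 (mod 97)
25^4 ≡ 6 (mod 97)
25^6 ≡ 64 (mod 97)
25^8 ≡ 36 (mod 97)
25^12 ≡ 22 (mod 97)
25^16 ≡ 35 (mod 97)
25^24 ≡ 96 (mod 97)
25^32 ≡ 61 (mod 97)
25^48 ≡ 1 (mod 97) ✓
The smallest such exponent is 48, so the order of 25 is 48.

48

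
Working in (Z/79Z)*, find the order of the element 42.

The order of 42 must divide φ(79) = 79 − 1 = 78 = 2 · 3 · 13.
Divisors of 78: 1, 2, 3, 6, 13, 26, 39, 78.
Evaluate successive powers at the divisors of 78:
42^1 ≡ 42
42^2 ≡ 26
42^3 ≡ 65
42^6 ≡ 38
42^13 ≡ 55
42^26 ≡ 23
42^39 ≡ 1
So ord_79(42) = 39.

39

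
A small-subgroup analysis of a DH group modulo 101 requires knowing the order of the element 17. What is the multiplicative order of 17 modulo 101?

10

The order of 17 must divide φ(101) = 101 − 1 = 100 = 2^2 · 5^2.
Divisors of 100: 1, 2, 4, 5, 10, 20, 25, 50, 100.
Compute 17^d (mod 101) for the divisors d until we hit 1:
17^1 ≡ 17 (mod 101)
17^2 ≡ 87 (mod 101)
17^4 ≡ 95 (mod 101)
17^5 ≡ 100 (mod 101)
17^10 ≡ 1 (mod 101) ✓
So ord_101(17) = 10.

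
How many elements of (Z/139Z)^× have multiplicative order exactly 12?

φ(139) = 139 − 1 = 138 = 2 · 3 · 23.
Since (Z/139Z)^× is cyclic of order 138, the number of elements of order d is φ(d) when d | 138 and 0 otherwise.
Here 138 is not a multiple of 12, so there are no elements of order 12.

0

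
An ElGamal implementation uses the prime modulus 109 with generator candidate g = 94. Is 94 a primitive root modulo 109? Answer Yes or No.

No

φ(109) = 109 − 1 = 108 = 2^2 · 3^3.
Test 94^(108/q) mod 109 for each prime factor q of 108:
94^54 ≡ 1 (mod 109)  [q = 2: ≡ 1 ✗]
94^36 ≡ 45 (mod 109)  [q = 3: ≢ 1 ✓]
The check at q = 2 fails, so 94 generates a proper subgroup.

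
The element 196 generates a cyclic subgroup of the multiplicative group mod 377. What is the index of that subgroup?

24

ord(196) | φ(377) = φ(13·29) = (13−1)·(29−1) = 12·28 = 336 = 2^4 · 3 · 7.
Divisors of 336: 1, 2, 3, 4, 6, 7, 8, 12, 14, 16, 21, 24, 28, 42, 48, 56, 84, 112, 168, 336.
Test each divisor d:
196^1 ≡ 196 (mod 377)
196^2 ≡ 339 (mod 377)
196^3 ≡ 92 (mod 377)
196^4 ≡ 313 (mod 377)
196^6 ≡ 170 (mod 377)
196^7 ≡ 144 (mod 377)
196^8 ≡ 326 (mod 377)
196^12 ≡ 248 (mod 377)
196^14 ≡ 1 (mod 377) ✓
So ord_377(196) = 14, hence |⟨196⟩| = 14.
The index is φ(377) / ord(196) = 336 / 14 = 24.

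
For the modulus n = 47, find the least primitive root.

5

φ(47) = 47 − 1 = 46 = 2 · 23.
g is a primitive root iff g^(46/q) ≢ 1 (mod 47) for each prime q ∈ {2, 23}.
g = 2: 2^23 ≡ 1 — hits 1, so not a primitive root.
g = 3: 3^23 ≡ 1 — hits 1, so not a primitive root.
g = 4: 4^23 ≡ 1 — hits 1, so not a primitive root.
g = 5: 5^23 ≡ 46; 5^2 ≡ 25 — none is 1, so 5 is a primitive root.
Hence the least primitive root of 47 is 5.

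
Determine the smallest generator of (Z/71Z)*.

7

φ(71) = 71 − 1 = 70 = 2 · 5 · 7.
g is a primitive root iff g^(70/q) ≢ 1 (mod 71) for each prime q ∈ {2, 5, 7}.
g = 2: 2^35 ≡ 1 — hits 1, so not a primitive root.
g = 3: 3^35 ≡ 1 — hits 1, so not a primitive root.
g = 4: 4^35 ≡ 1 — hits 1, so not a primitive root.
g = 5: 5^35 ≡ 1 — hits 1, so not a primitive root.
g = 6: 6^35 ≡ 1 — hits 1, so not a primitive root.
g = 7: 7^35 ≡ 70; 7^14 ≡ 54; 7^10 ≡ 45 — none is 1, so 7 is a primitive root.
So 7 is the smallest generator of (Z/71Z)^×.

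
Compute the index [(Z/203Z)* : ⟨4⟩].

Since 4 ∈ (Z/203Z)^×, its order divides φ(203) = φ(7·29) = (7−1)·(29−1) = 6·28 = 168 = 2^3 · 3 · 7.
Divisors of 168: 1, 2, 3, 4, 6, 7, 8, 12, 14, 21, 24, 28, 42, 56, 84, 168.
Check 4^d mod 203 for each divisor in increasing order:
4^1 ≡ 4 (mod 203)
4^2 ≡ 16 (mod 203)
4^3 ≡ 64 (mod 203)
4^4 ≡ 53 (mod 203)
4^6 ≡ 36 (mod 203)
4^7 ≡ 144 (mod 203)
4^8 ≡ 170 (mod 203)
4^12 ≡ 78 (mod 203)
4^14 ≡ 30 (mod 203)
4^21 ≡ 57 (mod 203)
4^24 ≡ 197 (mod 203)
4^28 ≡ 88 (mod 203)
4^42 ≡ 1 (mod 203) ✓
So ord_203(4) = 42, hence |⟨4⟩| = 42.
The index is φ(203) / ord(4) = 168 / 42 = 4.

4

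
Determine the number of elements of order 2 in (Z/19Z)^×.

1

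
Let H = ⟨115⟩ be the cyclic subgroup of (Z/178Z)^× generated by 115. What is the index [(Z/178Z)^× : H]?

1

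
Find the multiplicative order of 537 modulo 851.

396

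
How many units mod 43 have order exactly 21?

12

φ(43) = 43 − 1 = 42 = 2 · 3 · 7.
In a cyclic group of order 42, there are φ(d) elements of order d for each divisor d of 42, and zero for non-divisors.
21 = 3 · 7 divides 42, and φ(21) = 12.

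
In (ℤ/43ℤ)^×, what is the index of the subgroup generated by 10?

2

ord(10) | φ(43) = 43 − 1 = 42 = 2 · 3 · 7.
Divisors of 42: 1, 2, 3, 6, 7, 14, 21, 42.
Check 10^d mod 43 for each divisor in increasing order:
10^1 ≡ 10 (mod 43)
10^2 ≡ 14 (mod 43)
10^3 ≡ 11 (mod 43)
10^6 ≡ 35 (mod 43)
10^7 ≡ 6 (mod 43)
10^14 ≡ 36 (mod 43)
10^21 ≡ 1 (mod 43) ✓
Thus |⟨10⟩| = ord(10) = 21.
Index = |(Z/43Z)^×| / |⟨10⟩| = 42 / 21 = 2.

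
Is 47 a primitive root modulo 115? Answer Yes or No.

115 = 5 · 23 is a product of two distinct odd primes, so (Z/115Z)^× ≅ (Z/5Z)^× × (Z/23Z)^× is not cyclic.
No primitive root modulo 115 exists; in particular 47 is not one.

No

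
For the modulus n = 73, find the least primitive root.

5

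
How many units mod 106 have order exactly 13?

φ(106) = φ(2)·φ(53) = 1·52 = 52 = 2^2 · 13.
Since (Z/106Z)^× is cyclic of order 52, the number of elements of order d is φ(d) when d | 52 and 0 otherwise.
13 | 52, and φ(13) = 13 − 1 = 12.

12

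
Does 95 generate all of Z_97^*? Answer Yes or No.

No

φ(97) = 97 − 1 = 96 = 2^5 · 3.
It suffices to check that the order of 95 is not a proper divisor of 96: compute 95^(96/q) for q ∈ {2, 3}.
95^48 ≡ 1 (mod 97)  [q = 2: ≡ 1 ✗]
95^32 ≡ 35 (mod 97)  [q = 3: ≢ 1 ✓]
Since 95^48 ≡ 1, the order of 95 divides 48 < 96, so 95 is not a primitive root.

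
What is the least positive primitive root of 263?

5

φ(263) = 263 − 1 = 262 = 2 · 131.
g is a primitive root iff g^(262/q) ≢ 1 (mod 263) for each prime q ∈ {2, 131}.
g = 2: 2^131 ≡ 1 — hits 1, so not a primitive root.
g = 3: 3^131 ≡ 1 — hits 1, so not a primitive root.
g = 4: 4^131 ≡ 1 — hits 1, so not a primitive root.
g = 5: 5^131 ≡ 262; 5^2 ≡ 25 — none is 1, so 5 is a primitive root.
Hence the least primitive root of 263 is 5.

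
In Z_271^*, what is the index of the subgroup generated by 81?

18

Since 81 ∈ (Z/271Z)^×, its order divides φ(271) = 271 − 1 = 270 = 2 · 3^3 · 5.
Divisors of 270: 1, 2, 3, 5, 6, 9, 10, 15, 18, 27, 30, 45, 54, 90, 135, 270.
Compute 81^d (mod 271) for the divisors d until we hit 1:
81^1 ≡ 81
81^2 ≡ 57
81^3 ≡ 10
81^5 ≡ 28
81^6 ≡ 100
81^9 ≡ 187
81^10 ≡ 242
81^15 ≡ 1
The order of 81 is 15, so the subgroup it generates has 15 elements.
The index is φ(271) / ord(81) = 270 / 15 = 18.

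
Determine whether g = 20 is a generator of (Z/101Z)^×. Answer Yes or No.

φ(101) = 101 − 1 = 100 = 2^2 · 5^2.
It suffices to check that the order of 20 is not a proper divisor of 100: compute 20^(100/q) for q ∈ {2, 5}.
20^50 ≡ 1 (mod 101)  [q = 2: ≡ 1 ✗]
20^20 ≡ 95 (mod 101)  [q = 5: ≢ 1 ✓]
The check at q = 2 fails, so 20 generates a proper subgroup.

No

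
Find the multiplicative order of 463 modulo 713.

110

ord(463) | φ(713) = φ(23·31) = (23−1)·(31−1) = 22·30 = 660 = 2^2 · 3 · 5 · 11.
Divisors of 660: 1, 2, 3, 4, 5, 6, 10, 11, 12, 15, 20, 22, 30, 33, 44, 55, 60, 66, 110, 132, 165, 220, 330, 660.
Evaluate successive powers at the divisors of 660:
463^1 ≡ 463 (mod 713)
463^2 ≡ 469 (mod 713)
463^3 ≡ 395 (mod 713)
463^4 ≡ 357 (mod 713)
463^5 ≡ 588 (mod 713)
463^6 ≡ 591 (mod 713)
463^10 ≡ 652 (mod 713)
463^11 ≡ 277 (mod 713)
463^12 ≡ 624 (mod 713)
463^15 ≡ 495 (mod 713)
463^20 ≡ 156 (mod 713)
463^22 ≡ 438 (mod 713)
463^30 ≡ 466 (mod 713)
463^33 ≡ 116 (mod 713)
463^44 ≡ 47 (mod 713)
463^55 ≡ 185 (mod 713)
463^60 ≡ 404 (mod 713)
463^66 ≡ 622 (mod 713)
463^110 ≡ 1 (mod 713) ✓
Hence ord(463) = 110.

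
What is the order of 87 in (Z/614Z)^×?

153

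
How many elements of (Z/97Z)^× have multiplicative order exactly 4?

2

φ(97) = 97 − 1 = 96 = 2^5 · 3.
Since (Z/97Z)^× is cyclic of order 96, the number of elements of order d is φ(d) when d | 96 and 0 otherwise.
4 = 2^2 divides 96, and φ(4) = 2.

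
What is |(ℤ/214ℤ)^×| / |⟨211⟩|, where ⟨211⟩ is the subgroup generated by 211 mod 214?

1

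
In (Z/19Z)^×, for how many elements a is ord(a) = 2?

1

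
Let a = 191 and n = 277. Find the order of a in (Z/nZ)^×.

ord(191) | φ(277) = 277 − 1 = 276 = 2^2 · 3 · 23.
Divisors of 276: 1, 2, 3, 4, 6, 12, 23, 46, 69, 92, 138, 276.
Check 191^d mod 277 for each divisor in increasing order:
191^1 ≡ 191 (mod 277)
191^2 ≡ 194 (mod 277)
191^3 ≡ 213 (mod 277)
191^4 ≡ 241 (mod 277)
191^6 ≡ 218 (mod 277)
191^12 ≡ 157 (mod 277)
191^23 ≡ 116 (mod 277)
191^46 ≡ 160 (mod 277)
191^69 ≡ 1 (mod 277) ✓
Hence ord(191) = 69.

69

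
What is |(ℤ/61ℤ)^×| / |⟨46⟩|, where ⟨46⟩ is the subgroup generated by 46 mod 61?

2

The order of 46 must divide φ(61) = 61 − 1 = 60 = 2^2 · 3 · 5.
Divisors of 60: 1, 2, 3, 4, 5, 6, 10, 12, 15, 20, 30, 60.
Evaluate successive powers at the divisors of 60:
46^1 ≡ 46 (mod 61)
46^2 ≡ 42 (mod 61)
46^3 ≡ 41 (mod 61)
46^4 ≡ 56 (mod 61)
46^5 ≡ 14 (mod 61)
46^6 ≡ 34 (mod 61)
46^10 ≡ 13 (mod 61)
46^12 ≡ 58 (mod 61)
46^15 ≡ 60 (mod 61)
46^20 ≡ 47 (mod 61)
46^30 ≡ 1 (mod 61) ✓
Thus |⟨46⟩| = ord(46) = 30.
[(Z/61Z)^× : ⟨46⟩] = 60/30 = 2.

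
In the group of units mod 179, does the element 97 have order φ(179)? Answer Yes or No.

Yes

φ(179) = 179 − 1 = 178 = 2 · 89.
97 is a primitive root mod 179 iff 97^(φ(179)/q) ≢ 1 for every prime q | φ(179), i.e. q ∈ {2, 89}.
97^89 ≡ 178 (mod 179)  [q = 2: ≢ 1 ✓]
97^2 ≡ 101 (mod 179)  [q = 89: ≢ 1 ✓]
Every test exponent gives a nontrivial residue, hence 97 generates the full group.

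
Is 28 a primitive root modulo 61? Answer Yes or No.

φ(61) = 61 − 1 = 60 = 2^2 · 3 · 5.
An element g generates (Z/61Z)^× iff g^(60/q) ≢ 1 (mod 61) for each prime q ∈ {2, 3, 5}.
28^30 ≡ 60 (mod 61)  [q = 2: ≢ 1 ✓]
28^20 ≡ 1 (mod 61)  [q = 3: ≡ 1 ✗]
28^12 ≡ 9 (mod 61)  [q = 5: ≢ 1 ✓]
Since 28^20 ≡ 1, the order of 28 divides 20 < 60, so 28 is not a primitive root.

No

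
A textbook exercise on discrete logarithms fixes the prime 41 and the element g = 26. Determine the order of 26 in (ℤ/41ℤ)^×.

40

Since 26 ∈ (Z/41Z)^×, its order divides φ(41) = 41 − 1 = 40 = 2^3 · 5.
Divisors of 40: 1, 2, 4, 5, 8, 10, 20, 40.
Check 26^d mod 41 for each divisor in increasing order:
26^1 ≡ 26
26^2 ≡ 20
26^4 ≡ 31
26^5 ≡ 27
26^8 ≡ 18
26^10 ≡ 32
26^20 ≡ 40
26^40 ≡ 1
Therefore the multiplicative order of 26 modulo 41 is 40.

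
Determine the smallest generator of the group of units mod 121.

2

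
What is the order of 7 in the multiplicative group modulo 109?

27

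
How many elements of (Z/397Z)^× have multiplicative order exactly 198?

φ(397) = 397 − 1 = 396 = 2^2 · 3^2 · 11.
(Z/397Z)^× is cyclic (|G| = 396); a cyclic group of order m has exactly φ(d) elements of each order d | m, and none otherwise.
198 = 2 · 3^2 · 11 divides 396, and φ(198) = 60.

60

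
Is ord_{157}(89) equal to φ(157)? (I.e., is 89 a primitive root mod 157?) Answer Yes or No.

No

φ(157) = 157 − 1 = 156 = 2^2 · 3 · 13.
89 is a primitive root mod 157 iff 89^(φ(157)/q) ≢ 1 for every prime q | φ(157), i.e. q ∈ {2, 3, 13}.
89^78 ≡ 1 (mod 157)  [q = 2: ≡ 1 ✗]
89^52 ≡ 12 (mod 157)  [q = 3: ≢ 1 ✓]
89^12 ≡ 46 (mod 157)  [q = 13: ≢ 1 ✓]
Since 89^78 ≡ 1, the order of 89 divides 78 < 156, so 89 is not a primitive root.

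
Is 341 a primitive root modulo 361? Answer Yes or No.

No

φ(361) = φ(19^2) = 19·(19−1) = 342 = 2 · 3^2 · 19.
Test 341^(342/q) mod 361 for each prime factor q of 342:
341^171 ≡ 360 (mod 361)  [q = 2: ≢ 1 ✓]
341^114 ≡ 1 (mod 361)  [q = 3: ≡ 1 ✗]
341^18 ≡ 343 (mod 361)  [q = 19: ≢ 1 ✓]
The check at q = 3 fails, so 341 generates a proper subgroup.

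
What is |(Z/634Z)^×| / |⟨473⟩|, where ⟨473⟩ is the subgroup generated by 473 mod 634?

4

Since 473 ∈ (Z/634Z)^×, its order divides φ(634) = φ(2)·φ(317) = 1·316 = 316 = 2^2 · 79.
Divisors of 316: 1, 2, 4, 79, 158, 316.
Test each divisor d:
473^1 ≡ 473 (mod 634)
473^2 ≡ 561 (mod 634)
473^4 ≡ 257 (mod 634)
473^79 ≡ 1 (mod 634) ✓
Thus |⟨473⟩| = ord(473) = 79.
[(Z/634Z)^× : ⟨473⟩] = 316/79 = 4.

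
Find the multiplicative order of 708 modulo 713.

66

By Lagrange's theorem, ord_713(708) divides φ(713) = φ(23·31) = (23−1)·(31−1) = 22·30 = 660 = 2^2 · 3 · 5 · 11.
Divisors of 660: 1, 2, 3, 4, 5, 6, 10, 11, 12, 15, 20, 22, 30, 33, 44, 55, 60, 66, 110, 132, 165, 220, 330, 660.
Compute 708^d (mod 713) for the divisors d until we hit 1:
708^1 ≡ 708
708^2 ≡ 25
708^3 ≡ 588
708^4 ≡ 625
708^5 ≡ 440
708^6 ≡ 652
708^10 ≡ 377
708^11 ≡ 254
708^12 ≡ 156
708^15 ≡ 464
708^20 ≡ 242
708^22 ≡ 346
708^30 ≡ 683
708^33 ≡ 185
708^44 ≡ 645
708^55 ≡ 553
708^60 ≡ 187
708^66 ≡ 1
So ord_713(708) = 66.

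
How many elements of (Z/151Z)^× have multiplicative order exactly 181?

0

φ(151) = 151 − 1 = 150 = 2 · 3 · 5^2.
(Z/151Z)^× is cyclic (|G| = 150); a cyclic group of order m has exactly φ(d) elements of each order d | m, and none otherwise.
Since 181 ∤ 150, the count is 0.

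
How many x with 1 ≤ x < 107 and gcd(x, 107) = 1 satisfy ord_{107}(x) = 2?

1

φ(107) = 107 − 1 = 106 = 2 · 53.
Since (Z/107Z)^× is cyclic of order 106, the number of elements of order d is φ(d) when d | 106 and 0 otherwise.
2 | 106, and φ(2) = 2 − 1 = 1.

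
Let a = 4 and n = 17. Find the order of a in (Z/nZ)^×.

Since 4 ∈ (Z/17Z)^×, its order divides φ(17) = 17 − 1 = 16 = 2^4.
Divisors of 16: 1, 2, 4, 8, 16.
Evaluate successive powers at the divisors of 16:
4^1 ≡ 4 (mod 17)
4^2 ≡ 16 (mod 17)
4^4 ≡ 1 (mod 17) ✓
Therefore the multiplicative order of 4 modulo 17 is 4.

4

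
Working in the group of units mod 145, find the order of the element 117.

The order of 117 must divide φ(145) = φ(5·29) = (5−1)·(29−1) = 4·28 = 112 = 2^4 · 7.
Divisors of 112: 1, 2, 4, 7, 8, 14, 16, 28, 56, 112.
Compute 117^d (mod 145) for the divisors d until we hit 1:
117^1 ≡ 117 (mod 145)
117^2 ≡ 59 (mod 145)
117^4 ≡ 1 (mod 145) ✓
So ord_145(117) = 4.

4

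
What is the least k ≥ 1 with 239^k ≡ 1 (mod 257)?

128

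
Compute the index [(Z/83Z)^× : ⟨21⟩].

2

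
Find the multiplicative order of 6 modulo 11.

The order of 6 must divide φ(11) = 11 − 1 = 10 = 2 · 5.
Divisors of 10: 1, 2, 5, 10.
Test each divisor d:
6^1 ≡ 6 (mod 11)
6^2 ≡ 3 (mod 11)
6^5 ≡ 10 (mod 11)
6^10 ≡ 1 (mod 11) ✓
The smallest such exponent is 10, so the order of 6 is 10.

10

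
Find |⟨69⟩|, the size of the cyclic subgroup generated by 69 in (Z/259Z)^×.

36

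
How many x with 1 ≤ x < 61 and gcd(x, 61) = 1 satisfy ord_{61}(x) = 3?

φ(61) = 61 − 1 = 60 = 2^2 · 3 · 5.
Since (Z/61Z)^× is cyclic of order 60, the number of elements of order d is φ(d) when d | 60 and 0 otherwise.
3 | 60, and φ(3) = 3 − 1 = 2.

2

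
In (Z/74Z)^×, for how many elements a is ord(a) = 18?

φ(74) = φ(2)·φ(37) = 1·36 = 36 = 2^2 · 3^2.
(Z/74Z)^× is cyclic (|G| = 36); a cyclic group of order m has exactly φ(d) elements of each order d | m, and none otherwise.
18 = 2 · 3^2 divides 36, and φ(18) = 6.

6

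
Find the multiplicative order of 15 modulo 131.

65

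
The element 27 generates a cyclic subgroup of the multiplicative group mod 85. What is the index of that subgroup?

4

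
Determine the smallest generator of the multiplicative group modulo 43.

3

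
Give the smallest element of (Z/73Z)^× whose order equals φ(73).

5

φ(73) = 73 − 1 = 72 = 2^3 · 3^2.
g is a primitive root iff g^(72/q) ≢ 1 (mod 73) for each prime q ∈ {2, 3}.
g = 2: 2^36 ≡ 1 — hits 1, so not a primitive root.
g = 3: 3^36 ≡ 1 — hits 1, so not a primitive root.
g = 4: 4^36 ≡ 1 — hits 1, so not a primitive root.
g = 5: 5^36 ≡ 72; 5^24 ≡ 8 — none is 1, so 5 is a primitive root.
So 5 is the smallest generator of (Z/73Z)^×.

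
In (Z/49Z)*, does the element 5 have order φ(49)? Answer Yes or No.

Yes

φ(49) = φ(7^2) = 7·(7−1) = 42 = 2 · 3 · 7.
It suffices to check that the order of 5 is not a proper divisor of 42: compute 5^(42/q) for q ∈ {2, 3, 7}.
5^21 ≡ 48 (mod 49)  [q = 2: ≢ 1 ✓]
5^14 ≡ 18 (mod 49)  [q = 3: ≢ 1 ✓]
5^6 ≡ 43 (mod 49)  [q = 7: ≢ 1 ✓]
All checks pass, so 5 has order 42 and is a primitive root modulo 49.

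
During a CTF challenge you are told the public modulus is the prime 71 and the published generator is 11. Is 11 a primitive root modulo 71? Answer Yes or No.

φ(71) = 71 − 1 = 70 = 2 · 5 · 7.
It suffices to check that the order of 11 is not a proper divisor of 70: compute 11^(70/q) for q ∈ {2, 5, 7}.
11^35 ≡ 70 (mod 71)  [q = 2: ≢ 1 ✓]
11^14 ≡ 54 (mod 71)  [q = 5: ≢ 1 ✓]
11^10 ≡ 32 (mod 71)  [q = 7: ≢ 1 ✓]
All checks pass, so 11 has order 70 and is a primitive root modulo 71.

Yes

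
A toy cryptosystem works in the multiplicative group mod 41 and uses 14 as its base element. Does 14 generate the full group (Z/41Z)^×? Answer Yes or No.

φ(41) = 41 − 1 = 40 = 2^3 · 5.
14 is a primitive root mod 41 iff 14^(φ(41)/q) ≢ 1 for every prime q | φ(41), i.e. q ∈ {2, 5}.
14^20 ≡ 40 (mod 41)  [q = 2: ≢ 1 ✓]
14^8 ≡ 1 (mod 41)  [q = 5: ≡ 1 ✗]
The check at q = 5 fails, so 14 generates a proper subgroup.

No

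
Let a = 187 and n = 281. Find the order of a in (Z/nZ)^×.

ord(187) | φ(281) = 281 − 1 = 280 = 2^3 · 5 · 7.
Divisors of 280: 1, 2, 4, 5, 7, 8, 10, 14, 20, 28, 35, 40, 56, 70, 140, 280.
Compute 187^d (mod 281) for the divisors d until we hit 1:
187^1 ≡ 187 (mod 281)
187^2 ≡ 125 (mod 281)
187^4 ≡ 170 (mod 281)
187^5 ≡ 37 (mod 281)
187^7 ≡ 129 (mod 281)
187^8 ≡ 238 (mod 281)
187^10 ≡ 245 (mod 281)
187^14 ≡ 62 (mod 281)
187^20 ≡ 172 (mod 281)
187^28 ≡ 191 (mod 281)
187^35 ≡ 192 (mod 281)
187^40 ≡ 79 (mod 281)
187^56 ≡ 232 (mod 281)
187^70 ≡ 53 (mod 281)
187^140 ≡ 280 (mod 281)
187^280 ≡ 1 (mod 281) ✓
So ord_281(187) = 280.

280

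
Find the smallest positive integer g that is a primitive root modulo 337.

10

φ(337) = 337 − 1 = 336 = 2^4 · 3 · 7.
g is a primitive root iff g^(336/q) ≢ 1 (mod 337) for each prime q ∈ {2, 3, 7}.
g = 2: 2^168 ≡ 1 — hits 1, so not a primitive root.
g = 3: 3^168 ≡ 1 — hits 1, so not a primitive root.
g = 4: 4^168 ≡ 1 — hits 1, so not a primitive root.
g = 5: 5^168 ≡ 336; 5^112 ≡ 1 — hits 1, so not a primitive root.
g = 6: 6^168 ≡ 1 — hits 1, so not a primitive root.
g = 7: 7^168 ≡ 1 — hits 1, so not a primitive root.
g = 8: 8^168 ≡ 1 — hits 1, so not a primitive root.
g = 9: 9^168 ≡ 1 — hits 1, so not a primitive root.
g = 10: 10^168 ≡ 336; 10^112 ≡ 128; 10^48 ≡ 175 — none is 1, so 10 is a primitive root.
So 10 is the smallest generator of (Z/337Z)^×.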